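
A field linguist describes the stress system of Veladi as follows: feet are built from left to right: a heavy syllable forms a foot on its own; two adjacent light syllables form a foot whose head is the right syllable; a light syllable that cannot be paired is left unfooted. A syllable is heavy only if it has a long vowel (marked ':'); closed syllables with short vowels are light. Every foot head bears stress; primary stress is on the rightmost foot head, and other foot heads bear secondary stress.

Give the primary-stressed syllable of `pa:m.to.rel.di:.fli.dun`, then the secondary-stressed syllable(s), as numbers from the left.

primary 6, secondary 1, 3, 4

Weights: 1 pa:m H, 2 to L, 3 rel L, 4 di: H, 5 fli L, 6 dun L.
Parse left to right (heavy = foot alone; LL = one foot; stranded L unfooted): (ˈpa:m) (to.ˈrel) (ˈdi:) (fli.ˈdun).
Foot heads: 1, 3, 4, 6.
Primary stress on the rightmost head = syllable 6.
Secondary stress on 1, 3, 4: ˌpa:m.to.ˌrel.ˌdi:.fli.ˈdun.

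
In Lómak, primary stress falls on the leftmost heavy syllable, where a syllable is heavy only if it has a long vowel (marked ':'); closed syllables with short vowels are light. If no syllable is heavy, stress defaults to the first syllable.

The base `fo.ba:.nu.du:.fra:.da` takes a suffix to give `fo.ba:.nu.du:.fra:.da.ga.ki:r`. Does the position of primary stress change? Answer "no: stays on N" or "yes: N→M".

no: stays on 2

Base `fo.ba:.nu.du:.fra:.da` (6 syllables):
  Weights: 1 fo L, 2 ba: H, 3 nu L, 4 du: H, 5 fra: H, 6 da L.
  Heavy syllables in the domain: 2, 4, 5. The leftmost is syllable 2 (ba:).
  → primary stress on syllable 2.
Suffixed `fo.ba:.nu.du:.fra:.da.ga.ki:r` (8 syllables):
  Weights: 1 fo L, 2 ba: H, 3 nu L, 4 du: H, 5 fra: H, 6 da L, 7 ga L, 8 ki:r H.
  Heavy syllables in the domain: 2, 4, 5, 8. The leftmost is syllable 2 (ba:).
  → primary stress on syllable 2.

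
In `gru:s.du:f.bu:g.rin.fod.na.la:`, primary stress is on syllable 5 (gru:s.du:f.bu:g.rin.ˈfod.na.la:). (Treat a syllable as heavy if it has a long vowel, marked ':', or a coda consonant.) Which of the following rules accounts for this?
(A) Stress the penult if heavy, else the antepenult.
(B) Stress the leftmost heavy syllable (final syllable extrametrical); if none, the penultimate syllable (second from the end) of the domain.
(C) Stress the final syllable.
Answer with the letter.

A

Rule A → syllable 5 ✓.
Rule B → syllable 1 (observed: 5).
Rule C → syllable 7 (observed: 5).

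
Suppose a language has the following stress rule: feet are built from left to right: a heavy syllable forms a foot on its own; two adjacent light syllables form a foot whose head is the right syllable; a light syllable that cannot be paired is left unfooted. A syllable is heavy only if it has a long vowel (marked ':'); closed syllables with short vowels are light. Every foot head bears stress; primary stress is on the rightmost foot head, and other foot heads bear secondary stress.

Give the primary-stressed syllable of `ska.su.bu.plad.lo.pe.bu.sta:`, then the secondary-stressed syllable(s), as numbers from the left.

Weights: 1 ska L, 2 su L, 3 bu L, 4 plad L, 5 lo L, 6 pe L, 7 bu L, 8 sta: H.
Parse left to right (heavy = foot alone; LL = one foot; stranded L unfooted): (ska.ˈsu) (bu.ˈplad) (lo.ˈpe) bu (ˈsta:).
Foot heads: 2, 4, 6, 8.
Primary stress on the rightmost head = syllable 8.
Secondary stress on 2, 4, 6: ska.ˌsu.bu.ˌplad.lo.ˌpe.bu.ˈsta:.

primary 8, secondary 2, 4, 6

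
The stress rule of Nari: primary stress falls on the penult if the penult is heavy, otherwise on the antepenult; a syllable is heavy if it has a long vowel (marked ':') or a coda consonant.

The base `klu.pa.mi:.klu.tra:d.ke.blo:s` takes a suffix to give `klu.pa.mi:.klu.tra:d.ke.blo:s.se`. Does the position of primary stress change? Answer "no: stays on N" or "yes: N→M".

yes: 5→7

Base `klu.pa.mi:.klu.tra:d.ke.blo:s` (7 syllables):
  Weights: 5 tra:d H, 6 ke L, 7 blo:s H.
  The penult (syllable 6, ke) is light, so stress falls on the antepenult (syllable 5, tra:d).
  → primary stress on syllable 5.
Suffixed `klu.pa.mi:.klu.tra:d.ke.blo:s.se` (8 syllables):
  Weights: 6 ke L, 7 blo:s H, 8 se L.
  The penult (syllable 7, blo:s) is heavy, so it takes stress.
  → primary stress on syllable 7.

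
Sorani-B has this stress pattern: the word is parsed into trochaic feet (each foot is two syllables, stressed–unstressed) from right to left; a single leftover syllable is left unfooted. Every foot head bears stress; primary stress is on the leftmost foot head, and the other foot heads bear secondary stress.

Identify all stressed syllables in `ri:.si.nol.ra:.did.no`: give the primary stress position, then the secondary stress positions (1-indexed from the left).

Parse right to left into trochaic (ˈσσ) feet: (ˈri:.si) (ˈnol.ra:) (ˈdid.no).
Foot heads (stressed positions): 1, 3, 5.
End Rule Leftmost: primary stress on the leftmost head = syllable 1.
Secondary stress on 3, 5: ˈri:.si.ˌnol.ra:.ˌdid.no.

primary 1, secondary 3, 5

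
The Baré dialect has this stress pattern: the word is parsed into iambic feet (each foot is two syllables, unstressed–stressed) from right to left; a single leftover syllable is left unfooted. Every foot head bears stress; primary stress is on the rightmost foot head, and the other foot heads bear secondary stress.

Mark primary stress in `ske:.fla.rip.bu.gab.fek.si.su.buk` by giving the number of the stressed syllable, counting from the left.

9

Parse right to left into iambic (σˈσ) feet: ske: (fla.ˈrip) (bu.ˈgab) (fek.ˈsi) (su.ˈbuk). Syllable 1 is left unfooted.
Foot heads (stressed positions): 3, 5, 7, 9.
End Rule Rightmost: primary stress on the rightmost head = syllable 9.
Primary stress: syllable 9 → ske:.fla.rip.bu.gab.fek.si.su.ˈbuk.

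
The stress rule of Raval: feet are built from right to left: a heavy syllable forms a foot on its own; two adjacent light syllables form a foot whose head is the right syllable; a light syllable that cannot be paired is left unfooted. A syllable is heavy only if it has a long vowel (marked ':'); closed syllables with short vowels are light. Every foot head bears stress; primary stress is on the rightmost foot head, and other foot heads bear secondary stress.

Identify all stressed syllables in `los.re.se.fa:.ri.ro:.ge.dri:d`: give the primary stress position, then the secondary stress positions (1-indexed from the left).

primary 8, secondary 3, 4, 6

Weights: 1 los L, 2 re L, 3 se L, 4 fa: H, 5 ri L, 6 ro: H, 7 ge L, 8 dri:d H.
Parse right to left (heavy = foot alone; LL = one foot; stranded L unfooted): los (re.ˈse) (ˈfa:) ri (ˈro:) ge (ˈdri:d).
Foot heads: 3, 4, 6, 8.
Primary stress on the rightmost head = syllable 8.
Secondary stress on 3, 4, 6: los.re.ˌse.ˌfa:.ri.ˌro:.ge.ˈdri:d.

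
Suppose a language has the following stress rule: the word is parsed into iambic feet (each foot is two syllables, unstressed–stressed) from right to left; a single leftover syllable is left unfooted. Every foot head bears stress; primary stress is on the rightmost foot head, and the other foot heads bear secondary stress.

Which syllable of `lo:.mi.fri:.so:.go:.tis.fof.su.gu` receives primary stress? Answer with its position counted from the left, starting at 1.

Parse right to left into iambic (σˈσ) feet: lo: (mi.ˈfri:) (so:.ˈgo:) (tis.ˈfof) (su.ˈgu). Syllable 1 is left unfooted.
Foot heads (stressed positions): 3, 5, 7, 9.
End Rule Rightmost: primary stress on the rightmost head = syllable 9.
Primary stress: syllable 9 → lo:.mi.fri:.so:.go:.tis.fof.su.ˈgu.

9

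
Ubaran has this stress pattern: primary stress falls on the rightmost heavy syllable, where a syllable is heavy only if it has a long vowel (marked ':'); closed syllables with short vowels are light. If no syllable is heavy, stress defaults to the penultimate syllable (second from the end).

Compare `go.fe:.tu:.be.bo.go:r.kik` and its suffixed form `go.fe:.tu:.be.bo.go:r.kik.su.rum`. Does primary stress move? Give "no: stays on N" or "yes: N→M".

Base `go.fe:.tu:.be.bo.go:r.kik` (7 syllables):
  Weights: 1 go L, 2 fe: H, 3 tu: H, 4 be L, 5 bo L, 6 go:r H, 7 kik L.
  Heavy syllables in the domain: 2, 3, 6. The rightmost is syllable 6 (go:r).
  → primary stress on syllable 6.
Suffixed `go.fe:.tu:.be.bo.go:r.kik.su.rum` (9 syllables):
  Weights: 1 go L, 2 fe: H, 3 tu: H, 4 be L, 5 bo L, 6 go:r H, 7 kik L, 8 su L, 9 rum L.
  Heavy syllables in the domain: 2, 3, 6. The rightmost is syllable 6 (go:r).
  → primary stress on syllable 6.

no: stays on 6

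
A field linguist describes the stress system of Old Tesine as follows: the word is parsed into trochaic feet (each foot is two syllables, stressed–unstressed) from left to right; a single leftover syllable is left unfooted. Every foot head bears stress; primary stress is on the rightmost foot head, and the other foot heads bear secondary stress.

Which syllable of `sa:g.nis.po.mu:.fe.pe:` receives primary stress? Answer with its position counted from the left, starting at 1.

5

Parse left to right into trochaic (ˈσσ) feet: (ˈsa:g.nis) (ˈpo.mu:) (ˈfe.pe:).
Foot heads (stressed positions): 1, 3, 5.
End Rule Rightmost: primary stress on the rightmost head = syllable 5.
Primary stress: syllable 5 → sa:g.nis.po.mu:.ˈfe.pe:.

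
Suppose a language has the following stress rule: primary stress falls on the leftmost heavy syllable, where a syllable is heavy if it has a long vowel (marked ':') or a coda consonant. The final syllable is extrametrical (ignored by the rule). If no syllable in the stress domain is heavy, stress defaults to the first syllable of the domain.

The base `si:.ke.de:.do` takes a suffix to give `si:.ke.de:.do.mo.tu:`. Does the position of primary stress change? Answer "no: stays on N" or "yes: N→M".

Base `si:.ke.de:.do` (4 syllables):
  The final syllable (4, do) is extrametrical; the stress domain is syllables 1–3.
  Weights: 1 si: H, 2 ke L, 3 de: H.
  Heavy syllables in the domain: 1, 3. The leftmost is syllable 1 (si:).
  → primary stress on syllable 1.
Suffixed `si:.ke.de:.do.mo.tu:` (6 syllables):
  The final syllable (6, tu:) is extrametrical; the stress domain is syllables 1–5.
  Weights: 1 si: H, 2 ke L, 3 de: H, 4 do L, 5 mo L.
  Heavy syllables in the domain: 1, 3. The leftmost is syllable 1 (si:).
  → primary stress on syllable 1.

no: stays on 1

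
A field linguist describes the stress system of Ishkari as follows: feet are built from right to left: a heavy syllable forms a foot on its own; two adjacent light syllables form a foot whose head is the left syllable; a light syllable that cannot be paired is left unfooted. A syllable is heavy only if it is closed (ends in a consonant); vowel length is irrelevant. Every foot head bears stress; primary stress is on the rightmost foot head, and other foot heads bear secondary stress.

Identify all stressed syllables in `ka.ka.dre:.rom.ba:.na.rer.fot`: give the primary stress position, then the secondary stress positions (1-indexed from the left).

primary 8, secondary 2, 4, 5, 7

Weights: 1 ka L, 2 ka L, 3 dre: L, 4 rom H, 5 ba: L, 6 na L, 7 rer H, 8 fot H.
Parse right to left (heavy = foot alone; LL = one foot; stranded L unfooted): ka (ˈka.dre:) (ˈrom) (ˈba:.na) (ˈrer) (ˈfot).
Foot heads: 2, 4, 5, 7, 8.
Primary stress on the rightmost head = syllable 8.
Secondary stress on 2, 4, 5, 7: ka.ˌka.dre:.ˌrom.ˌba:.na.ˌrer.ˈfot.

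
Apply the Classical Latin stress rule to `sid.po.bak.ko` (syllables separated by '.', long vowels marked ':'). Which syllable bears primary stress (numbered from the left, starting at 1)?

Classical Latin: stress the penult if heavy (long vowel or closed), else the antepenult.
Weights: 2 po L, 3 bak H, 4 ko L.
The penult (syllable 3, bak) is heavy, so it takes stress.
Stress on syllable 3: sid.po.ˈbak.ko.

3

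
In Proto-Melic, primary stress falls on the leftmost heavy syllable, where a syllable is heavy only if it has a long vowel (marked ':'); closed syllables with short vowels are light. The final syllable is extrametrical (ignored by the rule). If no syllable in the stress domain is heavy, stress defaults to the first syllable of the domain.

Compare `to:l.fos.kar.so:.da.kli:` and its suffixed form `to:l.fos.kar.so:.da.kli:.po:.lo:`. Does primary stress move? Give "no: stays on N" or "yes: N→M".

no: stays on 1

Base `to:l.fos.kar.so:.da.kli:` (6 syllables):
  The final syllable (6, kli:) is extrametrical; the stress domain is syllables 1–5.
  Weights: 1 to:l H, 2 fos L, 3 kar L, 4 so: H, 5 da L.
  Heavy syllables in the domain: 1, 4. The leftmost is syllable 1 (to:l).
  → primary stress on syllable 1.
Suffixed `to:l.fos.kar.so:.da.kli:.po:.lo:` (8 syllables):
  The final syllable (8, lo:) is extrametrical; the stress domain is syllables 1–7.
  Weights: 1 to:l H, 2 fos L, 3 kar L, 4 so: H, 5 da L, 6 kli: H, 7 po: H.
  Heavy syllables in the domain: 1, 4, 6, 7. The leftmost is syllable 1 (to:l).
  → primary stress on syllable 1.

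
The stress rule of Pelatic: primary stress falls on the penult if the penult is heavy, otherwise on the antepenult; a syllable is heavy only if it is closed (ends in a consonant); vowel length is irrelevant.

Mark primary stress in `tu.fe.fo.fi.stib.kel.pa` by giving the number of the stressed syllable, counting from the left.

Weights: 5 stib H, 6 kel H, 7 pa L.
The penult (syllable 6, kel) is heavy, so it takes stress.
Primary stress: syllable 6 → tu.fe.fo.fi.stib.ˈkel.pa.

6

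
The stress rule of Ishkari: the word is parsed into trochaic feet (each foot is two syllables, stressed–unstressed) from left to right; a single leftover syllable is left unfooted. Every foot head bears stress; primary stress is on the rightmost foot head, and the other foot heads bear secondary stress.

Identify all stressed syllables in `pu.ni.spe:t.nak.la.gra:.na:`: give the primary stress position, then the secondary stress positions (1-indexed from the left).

primary 5, secondary 1, 3

Parse left to right into trochaic (ˈσσ) feet: (ˈpu.ni) (ˈspe:t.nak) (ˈla.gra:) na:. Syllable 7 is left unfooted.
Foot heads (stressed positions): 1, 3, 5.
End Rule Rightmost: primary stress on the rightmost head = syllable 5.
Secondary stress on 1, 3: ˌpu.ni.ˌspe:t.nak.ˈla.gra:.na:.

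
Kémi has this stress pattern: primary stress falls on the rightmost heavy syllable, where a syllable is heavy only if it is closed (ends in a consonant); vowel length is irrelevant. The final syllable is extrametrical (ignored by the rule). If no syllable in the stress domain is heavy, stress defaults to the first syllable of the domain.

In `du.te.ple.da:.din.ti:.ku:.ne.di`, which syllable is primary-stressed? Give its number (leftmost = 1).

5

The final syllable (9, di) is extrametrical; the stress domain is syllables 1–8.
Weights: 1 du L, 2 te L, 3 ple L, 4 da: L, 5 din H, 6 ti: L, 7 ku: L, 8 ne L.
Heavy syllables in the domain: 5. The rightmost is syllable 5 (din).
Primary stress: syllable 5 → du.te.ple.da:.ˈdin.ti:.ku:.ne.di.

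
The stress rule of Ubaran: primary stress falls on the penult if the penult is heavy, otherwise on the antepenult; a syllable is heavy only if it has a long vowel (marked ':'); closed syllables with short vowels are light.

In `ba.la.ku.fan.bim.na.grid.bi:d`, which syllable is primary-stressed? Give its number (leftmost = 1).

6

Weights: 6 na L, 7 grid L, 8 bi:d H.
The penult (syllable 7, grid) is light, so stress falls on the antepenult (syllable 6, na).
Primary stress: syllable 6 → ba.la.ku.fan.bim.ˈna.grid.bi:d.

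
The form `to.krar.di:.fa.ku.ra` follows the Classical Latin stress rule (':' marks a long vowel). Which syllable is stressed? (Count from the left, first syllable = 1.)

4

Classical Latin: stress the penult if heavy (long vowel or closed), else the antepenult.
Weights: 4 fa L, 5 ku L, 6 ra L.
The penult (syllable 5, ku) is light, so stress falls on the antepenult (syllable 4, fa).
Stress on syllable 4: to.krar.di:.ˈfa.ku.ra.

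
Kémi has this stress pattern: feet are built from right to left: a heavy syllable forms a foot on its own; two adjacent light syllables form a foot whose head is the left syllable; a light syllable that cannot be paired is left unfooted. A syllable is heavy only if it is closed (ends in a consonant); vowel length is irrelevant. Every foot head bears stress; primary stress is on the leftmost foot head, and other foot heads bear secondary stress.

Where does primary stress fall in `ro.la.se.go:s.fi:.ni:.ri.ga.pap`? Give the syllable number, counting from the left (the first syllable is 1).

Weights: 1 ro L, 2 la L, 3 se L, 4 go:s H, 5 fi: L, 6 ni: L, 7 ri L, 8 ga L, 9 pap H.
Parse right to left (heavy = foot alone; LL = one foot; stranded L unfooted): ro (ˈla.se) (ˈgo:s) (ˈfi:.ni:) (ˈri.ga) (ˈpap).
Foot heads: 2, 4, 5, 7, 9.
Primary stress on the leftmost head = syllable 2.
Primary stress: syllable 2 → ro.ˈla.se.go:s.fi:.ni:.ri.ga.pap.

2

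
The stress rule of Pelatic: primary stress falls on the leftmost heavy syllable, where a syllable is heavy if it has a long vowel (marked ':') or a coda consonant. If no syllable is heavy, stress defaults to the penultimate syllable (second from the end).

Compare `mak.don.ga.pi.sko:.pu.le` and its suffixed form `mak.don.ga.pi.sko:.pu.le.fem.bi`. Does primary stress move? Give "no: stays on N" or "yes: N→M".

no: stays on 1

Base `mak.don.ga.pi.sko:.pu.le` (7 syllables):
  Weights: 1 mak H, 2 don H, 3 ga L, 4 pi L, 5 sko: H, 6 pu L, 7 le L.
  Heavy syllables in the domain: 1, 2, 5. The leftmost is syllable 1 (mak).
  → primary stress on syllable 1.
Suffixed `mak.don.ga.pi.sko:.pu.le.fem.bi` (9 syllables):
  Weights: 1 mak H, 2 don H, 3 ga L, 4 pi L, 5 sko: H, 6 pu L, 7 le L, 8 fem H, 9 bi L.
  Heavy syllables in the domain: 1, 2, 5, 8. The leftmost is syllable 1 (mak).
  → primary stress on syllable 1.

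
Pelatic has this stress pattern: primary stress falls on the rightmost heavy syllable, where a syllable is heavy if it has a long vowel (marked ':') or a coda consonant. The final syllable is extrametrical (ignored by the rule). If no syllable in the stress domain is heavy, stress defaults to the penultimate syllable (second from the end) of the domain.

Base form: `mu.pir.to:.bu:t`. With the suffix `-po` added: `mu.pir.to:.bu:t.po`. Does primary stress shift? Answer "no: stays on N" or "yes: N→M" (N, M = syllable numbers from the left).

Base `mu.pir.to:.bu:t` (4 syllables):
  The final syllable (4, bu:t) is extrametrical; the stress domain is syllables 1–3.
  Weights: 1 mu L, 2 pir H, 3 to: H.
  Heavy syllables in the domain: 2, 3. The rightmost is syllable 3 (to:).
  → primary stress on syllable 3.
Suffixed `mu.pir.to:.bu:t.po` (5 syllables):
  The final syllable (5, po) is extrametrical; the stress domain is syllables 1–4.
  Weights: 1 mu L, 2 pir H, 3 to: H, 4 bu:t H.
  Heavy syllables in the domain: 2, 3, 4. The rightmost is syllable 4 (bu:t).
  → primary stress on syllable 4.

yes: 3→4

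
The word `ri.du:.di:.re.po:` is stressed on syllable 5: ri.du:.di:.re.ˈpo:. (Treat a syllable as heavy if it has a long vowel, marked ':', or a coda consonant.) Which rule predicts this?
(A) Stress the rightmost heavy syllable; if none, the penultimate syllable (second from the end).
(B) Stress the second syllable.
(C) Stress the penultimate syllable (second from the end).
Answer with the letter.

A

Rule A → syllable 5 ✓.
Rule B → syllable 2 (observed: 5).
Rule C → syllable 4 (observed: 5).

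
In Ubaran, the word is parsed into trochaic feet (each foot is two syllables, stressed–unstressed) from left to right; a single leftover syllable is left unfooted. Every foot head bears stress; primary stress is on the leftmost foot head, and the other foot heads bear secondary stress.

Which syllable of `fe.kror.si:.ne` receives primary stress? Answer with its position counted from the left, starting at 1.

1

Parse left to right into trochaic (ˈσσ) feet: (ˈfe.kror) (ˈsi:.ne).
Foot heads (stressed positions): 1, 3.
End Rule Leftmost: primary stress on the leftmost head = syllable 1.
Primary stress: syllable 1 → ˈfe.kror.si:.ne.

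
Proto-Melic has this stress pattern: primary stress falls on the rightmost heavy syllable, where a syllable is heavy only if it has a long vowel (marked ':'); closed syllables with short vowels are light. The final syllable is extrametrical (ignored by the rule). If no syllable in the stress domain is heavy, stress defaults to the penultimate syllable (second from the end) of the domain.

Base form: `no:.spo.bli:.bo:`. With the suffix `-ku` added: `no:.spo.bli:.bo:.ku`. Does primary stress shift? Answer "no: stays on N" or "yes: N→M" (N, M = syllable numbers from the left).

Base `no:.spo.bli:.bo:` (4 syllables):
  The final syllable (4, bo:) is extrametrical; the stress domain is syllables 1–3.
  Weights: 1 no: H, 2 spo L, 3 bli: H.
  Heavy syllables in the domain: 1, 3. The rightmost is syllable 3 (bli:).
  → primary stress on syllable 3.
Suffixed `no:.spo.bli:.bo:.ku` (5 syllables):
  The final syllable (5, ku) is extrametrical; the stress domain is syllables 1–4.
  Weights: 1 no: H, 2 spo L, 3 bli: H, 4 bo: H.
  Heavy syllables in the domain: 1, 3, 4. The rightmost is syllable 4 (bo:).
  → primary stress on syllable 4.

yes: 3→4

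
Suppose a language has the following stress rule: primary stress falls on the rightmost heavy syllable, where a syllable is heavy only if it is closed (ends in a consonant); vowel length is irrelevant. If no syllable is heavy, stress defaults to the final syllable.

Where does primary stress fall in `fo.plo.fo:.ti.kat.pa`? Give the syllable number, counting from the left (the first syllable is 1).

Weights: 1 fo L, 2 plo L, 3 fo: L, 4 ti L, 5 kat H, 6 pa L.
Heavy syllables in the domain: 5. The rightmost is syllable 5 (kat).
Primary stress: syllable 5 → fo.plo.fo:.ti.ˈkat.pa.

5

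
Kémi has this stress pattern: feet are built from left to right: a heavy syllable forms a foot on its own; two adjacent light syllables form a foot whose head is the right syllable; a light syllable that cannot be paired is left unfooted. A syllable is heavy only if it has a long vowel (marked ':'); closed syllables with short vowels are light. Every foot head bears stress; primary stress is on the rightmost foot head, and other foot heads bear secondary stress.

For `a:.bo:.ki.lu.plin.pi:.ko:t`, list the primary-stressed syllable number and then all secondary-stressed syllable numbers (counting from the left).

Weights: 1 a: H, 2 bo: H, 3 ki L, 4 lu L, 5 plin L, 6 pi: H, 7 ko:t H.
Parse left to right (heavy = foot alone; LL = one foot; stranded L unfooted): (ˈa:) (ˈbo:) (ki.ˈlu) plin (ˈpi:) (ˈko:t).
Foot heads: 1, 2, 4, 6, 7.
Primary stress on the rightmost head = syllable 7.
Secondary stress on 1, 2, 4, 6: ˌa:.ˌbo:.ki.ˌlu.plin.ˌpi:.ˈko:t.

primary 7, secondary 1, 2, 4, 6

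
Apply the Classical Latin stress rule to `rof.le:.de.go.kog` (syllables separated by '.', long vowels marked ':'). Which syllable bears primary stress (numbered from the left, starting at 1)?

Classical Latin: stress the penult if heavy (long vowel or closed), else the antepenult.
Weights: 3 de L, 4 go L, 5 kog H.
The penult (syllable 4, go) is light, so stress falls on the antepenult (syllable 3, de).
Stress on syllable 3: rof.le:.ˈde.go.kog.

3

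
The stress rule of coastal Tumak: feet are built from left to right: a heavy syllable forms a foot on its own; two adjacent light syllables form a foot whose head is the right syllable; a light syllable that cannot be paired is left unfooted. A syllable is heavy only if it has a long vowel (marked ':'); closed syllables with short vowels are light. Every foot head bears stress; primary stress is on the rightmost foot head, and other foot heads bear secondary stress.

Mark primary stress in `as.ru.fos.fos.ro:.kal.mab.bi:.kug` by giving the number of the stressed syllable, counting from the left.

8

Weights: 1 as L, 2 ru L, 3 fos L, 4 fos L, 5 ro: H, 6 kal L, 7 mab L, 8 bi: H, 9 kug L.
Parse left to right (heavy = foot alone; LL = one foot; stranded L unfooted): (as.ˈru) (fos.ˈfos) (ˈro:) (kal.ˈmab) (ˈbi:) kug.
Foot heads: 2, 4, 5, 7, 8.
Primary stress on the rightmost head = syllable 8.
Primary stress: syllable 8 → as.ru.fos.fos.ro:.kal.mab.ˈbi:.kug.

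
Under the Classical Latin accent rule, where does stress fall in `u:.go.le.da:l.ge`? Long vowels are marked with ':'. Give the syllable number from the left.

4

Classical Latin: stress the penult if heavy (long vowel or closed), else the antepenult.
Weights: 3 le L, 4 da:l H, 5 ge L.
The penult (syllable 4, da:l) is heavy, so it takes stress.
Stress on syllable 4: u:.go.le.ˈda:l.ge.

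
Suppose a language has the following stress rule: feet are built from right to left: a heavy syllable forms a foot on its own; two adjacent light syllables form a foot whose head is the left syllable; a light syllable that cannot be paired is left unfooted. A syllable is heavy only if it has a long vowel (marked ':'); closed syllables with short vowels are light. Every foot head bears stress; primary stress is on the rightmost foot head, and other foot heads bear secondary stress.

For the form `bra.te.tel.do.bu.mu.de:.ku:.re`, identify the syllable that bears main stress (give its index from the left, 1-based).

8

Weights: 1 bra L, 2 te L, 3 tel L, 4 do L, 5 bu L, 6 mu L, 7 de: H, 8 ku: H, 9 re L.
Parse right to left (heavy = foot alone; LL = one foot; stranded L unfooted): (ˈbra.te) (ˈtel.do) (ˈbu.mu) (ˈde:) (ˈku:) re.
Foot heads: 1, 3, 5, 7, 8.
Primary stress on the rightmost head = syllable 8.
Primary stress: syllable 8 → bra.te.tel.do.bu.mu.de:.ˈku:.re.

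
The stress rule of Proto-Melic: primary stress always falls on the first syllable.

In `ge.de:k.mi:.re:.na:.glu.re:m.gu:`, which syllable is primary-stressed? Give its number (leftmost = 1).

The word has 8 syllables; the first syllable is syllable 1 (ge).
Primary stress: syllable 1 → ˈge.de:k.mi:.re:.na:.glu.re:m.gu:.

1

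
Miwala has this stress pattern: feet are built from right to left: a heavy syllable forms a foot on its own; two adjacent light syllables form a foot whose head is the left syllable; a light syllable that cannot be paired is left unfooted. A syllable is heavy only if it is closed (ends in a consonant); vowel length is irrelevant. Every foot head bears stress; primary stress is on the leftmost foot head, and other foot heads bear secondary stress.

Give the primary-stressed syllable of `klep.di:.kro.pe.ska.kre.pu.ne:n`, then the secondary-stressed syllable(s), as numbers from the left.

Weights: 1 klep H, 2 di: L, 3 kro L, 4 pe L, 5 ska L, 6 kre L, 7 pu L, 8 ne:n H.
Parse right to left (heavy = foot alone; LL = one foot; stranded L unfooted): (ˈklep) (ˈdi:.kro) (ˈpe.ska) (ˈkre.pu) (ˈne:n).
Foot heads: 1, 2, 4, 6, 8.
Primary stress on the leftmost head = syllable 1.
Secondary stress on 2, 4, 6, 8: ˈklep.ˌdi:.kro.ˌpe.ska.ˌkre.pu.ˌne:n.

primary 1, secondary 2, 4, 6, 8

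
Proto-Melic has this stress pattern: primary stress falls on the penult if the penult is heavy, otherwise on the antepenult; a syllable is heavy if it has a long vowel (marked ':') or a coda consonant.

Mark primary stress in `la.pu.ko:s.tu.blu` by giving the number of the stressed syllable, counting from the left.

3

Weights: 3 ko:s H, 4 tu L, 5 blu L.
The penult (syllable 4, tu) is light, so stress falls on the antepenult (syllable 3, ko:s).
Primary stress: syllable 3 → la.pu.ˈko:s.tu.blu.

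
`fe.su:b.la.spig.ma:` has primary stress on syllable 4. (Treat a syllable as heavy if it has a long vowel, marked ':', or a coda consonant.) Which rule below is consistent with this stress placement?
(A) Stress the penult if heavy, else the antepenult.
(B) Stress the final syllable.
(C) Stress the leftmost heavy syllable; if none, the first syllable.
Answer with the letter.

Rule A → syllable 4 ✓.
Rule B → syllable 5 (observed: 4).
Rule C → syllable 2 (observed: 4).

A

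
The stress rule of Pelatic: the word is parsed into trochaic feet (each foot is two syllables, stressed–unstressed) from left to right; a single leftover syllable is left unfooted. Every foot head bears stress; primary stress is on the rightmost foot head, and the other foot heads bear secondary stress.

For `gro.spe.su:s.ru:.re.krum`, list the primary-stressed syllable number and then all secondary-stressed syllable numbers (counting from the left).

primary 5, secondary 1, 3

Parse left to right into trochaic (ˈσσ) feet: (ˈgro.spe) (ˈsu:s.ru:) (ˈre.krum).
Foot heads (stressed positions): 1, 3, 5.
End Rule Rightmost: primary stress on the rightmost head = syllable 5.
Secondary stress on 1, 3: ˌgro.spe.ˌsu:s.ru:.ˈre.krum.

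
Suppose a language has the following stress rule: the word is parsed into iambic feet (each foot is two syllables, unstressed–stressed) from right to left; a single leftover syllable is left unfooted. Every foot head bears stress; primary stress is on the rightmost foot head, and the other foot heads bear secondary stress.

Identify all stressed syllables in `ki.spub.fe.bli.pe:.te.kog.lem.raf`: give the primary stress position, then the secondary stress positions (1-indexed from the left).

Parse right to left into iambic (σˈσ) feet: ki (spub.ˈfe) (bli.ˈpe:) (te.ˈkog) (lem.ˈraf). Syllable 1 is left unfooted.
Foot heads (stressed positions): 3, 5, 7, 9.
End Rule Rightmost: primary stress on the rightmost head = syllable 9.
Secondary stress on 3, 5, 7: ki.spub.ˌfe.bli.ˌpe:.te.ˌkog.lem.ˈraf.

primary 9, secondary 3, 5, 7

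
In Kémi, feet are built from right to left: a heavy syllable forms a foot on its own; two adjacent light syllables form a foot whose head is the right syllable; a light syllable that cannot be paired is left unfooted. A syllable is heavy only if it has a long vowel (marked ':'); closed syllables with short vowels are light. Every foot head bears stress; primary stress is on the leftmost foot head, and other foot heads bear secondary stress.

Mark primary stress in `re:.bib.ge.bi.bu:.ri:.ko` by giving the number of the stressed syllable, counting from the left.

1

Weights: 1 re: H, 2 bib L, 3 ge L, 4 bi L, 5 bu: H, 6 ri: H, 7 ko L.
Parse right to left (heavy = foot alone; LL = one foot; stranded L unfooted): (ˈre:) bib (ge.ˈbi) (ˈbu:) (ˈri:) ko.
Foot heads: 1, 4, 5, 6.
Primary stress on the leftmost head = syllable 1.
Primary stress: syllable 1 → ˈre:.bib.ge.bi.bu:.ri:.ko.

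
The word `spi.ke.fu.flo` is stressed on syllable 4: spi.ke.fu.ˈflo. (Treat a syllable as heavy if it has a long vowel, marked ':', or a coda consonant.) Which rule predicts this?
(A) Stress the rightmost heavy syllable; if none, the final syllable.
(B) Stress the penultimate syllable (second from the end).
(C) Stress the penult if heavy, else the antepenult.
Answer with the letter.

Rule A → syllable 4 ✓.
Rule B → syllable 3 (observed: 4).
Rule C → syllable 2 (observed: 4).

A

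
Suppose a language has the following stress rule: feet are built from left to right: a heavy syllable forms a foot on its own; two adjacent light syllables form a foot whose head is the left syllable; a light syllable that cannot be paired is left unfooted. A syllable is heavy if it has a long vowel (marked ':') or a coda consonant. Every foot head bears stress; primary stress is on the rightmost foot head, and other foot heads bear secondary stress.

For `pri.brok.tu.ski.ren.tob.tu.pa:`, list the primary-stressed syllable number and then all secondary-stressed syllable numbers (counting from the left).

primary 8, secondary 2, 3, 5, 6

Weights: 1 pri L, 2 brok H, 3 tu L, 4 ski L, 5 ren H, 6 tob H, 7 tu L, 8 pa: H.
Parse left to right (heavy = foot alone; LL = one foot; stranded L unfooted): pri (ˈbrok) (ˈtu.ski) (ˈren) (ˈtob) tu (ˈpa:).
Foot heads: 2, 3, 5, 6, 8.
Primary stress on the rightmost head = syllable 8.
Secondary stress on 2, 3, 5, 6: pri.ˌbrok.ˌtu.ski.ˌren.ˌtob.tu.ˈpa:.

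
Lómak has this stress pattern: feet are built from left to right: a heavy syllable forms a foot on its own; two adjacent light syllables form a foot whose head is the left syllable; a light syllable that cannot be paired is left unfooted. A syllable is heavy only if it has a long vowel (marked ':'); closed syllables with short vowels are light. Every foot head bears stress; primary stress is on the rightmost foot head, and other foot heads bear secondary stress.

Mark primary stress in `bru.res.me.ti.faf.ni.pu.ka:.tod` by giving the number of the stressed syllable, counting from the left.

8

Weights: 1 bru L, 2 res L, 3 me L, 4 ti L, 5 faf L, 6 ni L, 7 pu L, 8 ka: H, 9 tod L.
Parse left to right (heavy = foot alone; LL = one foot; stranded L unfooted): (ˈbru.res) (ˈme.ti) (ˈfaf.ni) pu (ˈka:) tod.
Foot heads: 1, 3, 5, 8.
Primary stress on the rightmost head = syllable 8.
Primary stress: syllable 8 → bru.res.me.ti.faf.ni.pu.ˈka:.tod.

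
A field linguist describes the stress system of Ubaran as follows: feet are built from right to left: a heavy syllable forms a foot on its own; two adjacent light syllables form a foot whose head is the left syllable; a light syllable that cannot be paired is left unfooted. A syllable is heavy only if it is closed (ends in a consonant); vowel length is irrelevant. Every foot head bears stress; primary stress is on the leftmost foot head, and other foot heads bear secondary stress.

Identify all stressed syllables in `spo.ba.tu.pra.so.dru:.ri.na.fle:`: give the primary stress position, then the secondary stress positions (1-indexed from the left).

primary 2, secondary 4, 6, 8

Weights: 1 spo L, 2 ba L, 3 tu L, 4 pra L, 5 so L, 6 dru: L, 7 ri L, 8 na L, 9 fle: L.
Parse right to left (heavy = foot alone; LL = one foot; stranded L unfooted): spo (ˈba.tu) (ˈpra.so) (ˈdru:.ri) (ˈna.fle:).
Foot heads: 2, 4, 6, 8.
Primary stress on the leftmost head = syllable 2.
Secondary stress on 4, 6, 8: spo.ˈba.tu.ˌpra.so.ˌdru:.ri.ˌna.fle:.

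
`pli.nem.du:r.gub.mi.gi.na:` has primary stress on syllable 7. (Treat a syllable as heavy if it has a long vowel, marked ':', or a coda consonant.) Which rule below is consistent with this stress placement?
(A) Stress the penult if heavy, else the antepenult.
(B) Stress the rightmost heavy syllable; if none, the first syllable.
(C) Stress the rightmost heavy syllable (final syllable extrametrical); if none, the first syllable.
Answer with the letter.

B

Rule A → syllable 5 (observed: 7).
Rule B → syllable 7 ✓.
Rule C → syllable 4 (observed: 7).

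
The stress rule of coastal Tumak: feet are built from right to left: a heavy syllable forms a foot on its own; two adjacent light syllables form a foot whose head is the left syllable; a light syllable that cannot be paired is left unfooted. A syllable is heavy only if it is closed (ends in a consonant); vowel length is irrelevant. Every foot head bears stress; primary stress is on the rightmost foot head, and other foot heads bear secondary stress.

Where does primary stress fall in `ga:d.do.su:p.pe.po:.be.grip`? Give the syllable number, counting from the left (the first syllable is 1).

7

Weights: 1 ga:d H, 2 do L, 3 su:p H, 4 pe L, 5 po: L, 6 be L, 7 grip H.
Parse right to left (heavy = foot alone; LL = one foot; stranded L unfooted): (ˈga:d) do (ˈsu:p) pe (ˈpo:.be) (ˈgrip).
Foot heads: 1, 3, 5, 7.
Primary stress on the rightmost head = syllable 7.
Primary stress: syllable 7 → ga:d.do.su:p.pe.po:.be.ˈgrip.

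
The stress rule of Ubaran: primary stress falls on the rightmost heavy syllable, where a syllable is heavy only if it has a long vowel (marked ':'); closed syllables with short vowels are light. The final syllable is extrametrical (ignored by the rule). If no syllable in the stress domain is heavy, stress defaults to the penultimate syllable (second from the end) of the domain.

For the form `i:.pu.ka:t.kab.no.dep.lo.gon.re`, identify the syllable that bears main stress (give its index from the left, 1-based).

3

The final syllable (9, re) is extrametrical; the stress domain is syllables 1–8.
Weights: 1 i: H, 2 pu L, 3 ka:t H, 4 kab L, 5 no L, 6 dep L, 7 lo L, 8 gon L.
Heavy syllables in the domain: 1, 3. The rightmost is syllable 3 (ka:t).
Primary stress: syllable 3 → i:.pu.ˈka:t.kab.no.dep.lo.gon.re.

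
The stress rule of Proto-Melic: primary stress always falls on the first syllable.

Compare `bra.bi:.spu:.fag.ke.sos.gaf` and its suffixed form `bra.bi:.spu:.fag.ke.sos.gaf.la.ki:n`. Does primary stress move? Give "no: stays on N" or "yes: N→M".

no: stays on 1

Base `bra.bi:.spu:.fag.ke.sos.gaf` (7 syllables):
  The word has 7 syllables; the first syllable is syllable 1 (bra).
  → primary stress on syllable 1.
Suffixed `bra.bi:.spu:.fag.ke.sos.gaf.la.ki:n` (9 syllables):
  The word has 9 syllables; the first syllable is syllable 1 (bra).
  → primary stress on syllable 1.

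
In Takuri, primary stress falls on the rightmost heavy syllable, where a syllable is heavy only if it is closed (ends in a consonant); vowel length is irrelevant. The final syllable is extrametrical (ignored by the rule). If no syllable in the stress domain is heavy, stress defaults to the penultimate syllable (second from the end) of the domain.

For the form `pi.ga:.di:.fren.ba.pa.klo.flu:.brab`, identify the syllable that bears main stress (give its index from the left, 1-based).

4

The final syllable (9, brab) is extrametrical; the stress domain is syllables 1–8.
Weights: 1 pi L, 2 ga: L, 3 di: L, 4 fren H, 5 ba L, 6 pa L, 7 klo L, 8 flu: L.
Heavy syllables in the domain: 4. The rightmost is syllable 4 (fren).
Primary stress: syllable 4 → pi.ga:.di:.ˈfren.ba.pa.klo.flu:.brab.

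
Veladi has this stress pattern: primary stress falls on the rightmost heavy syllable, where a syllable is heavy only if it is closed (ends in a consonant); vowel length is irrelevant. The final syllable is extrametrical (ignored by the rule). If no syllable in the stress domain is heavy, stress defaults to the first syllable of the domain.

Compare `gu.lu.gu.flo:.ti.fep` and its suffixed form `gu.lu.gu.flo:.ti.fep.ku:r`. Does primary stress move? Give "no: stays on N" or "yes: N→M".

Base `gu.lu.gu.flo:.ti.fep` (6 syllables):
  The final syllable (6, fep) is extrametrical; the stress domain is syllables 1–5.
  Weights: 1 gu L, 2 lu L, 3 gu L, 4 flo: L, 5 ti L.
  No heavy syllable in the domain; default to the first syllable of the domain = syllable 1.
  → primary stress on syllable 1.
Suffixed `gu.lu.gu.flo:.ti.fep.ku:r` (7 syllables):
  The final syllable (7, ku:r) is extrametrical; the stress domain is syllables 1–6.
  Weights: 1 gu L, 2 lu L, 3 gu L, 4 flo: L, 5 ti L, 6 fep H.
  Heavy syllables in the domain: 6. The rightmost is syllable 6 (fep).
  → primary stress on syllable 6.

yes: 1→6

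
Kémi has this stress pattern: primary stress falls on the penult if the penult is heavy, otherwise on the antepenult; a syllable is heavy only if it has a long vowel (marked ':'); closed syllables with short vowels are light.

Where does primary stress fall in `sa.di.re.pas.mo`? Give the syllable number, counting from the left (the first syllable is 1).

3

Weights: 3 re L, 4 pas L, 5 mo L.
The penult (syllable 4, pas) is light, so stress falls on the antepenult (syllable 3, re).
Primary stress: syllable 3 → sa.di.ˈre.pas.mo.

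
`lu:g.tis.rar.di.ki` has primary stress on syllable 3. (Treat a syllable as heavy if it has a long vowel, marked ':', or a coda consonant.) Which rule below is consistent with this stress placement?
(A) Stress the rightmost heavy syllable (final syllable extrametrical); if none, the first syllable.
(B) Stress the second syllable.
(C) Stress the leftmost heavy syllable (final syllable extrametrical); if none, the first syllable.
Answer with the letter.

Rule A → syllable 3 ✓.
Rule B → syllable 2 (observed: 3).
Rule C → syllable 1 (observed: 3).

A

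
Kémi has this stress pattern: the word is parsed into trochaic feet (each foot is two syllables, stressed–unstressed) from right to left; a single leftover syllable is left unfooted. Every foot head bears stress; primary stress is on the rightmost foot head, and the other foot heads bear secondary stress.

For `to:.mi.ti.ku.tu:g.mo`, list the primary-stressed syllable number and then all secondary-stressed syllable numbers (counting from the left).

primary 5, secondary 1, 3

Parse right to left into trochaic (ˈσσ) feet: (ˈto:.mi) (ˈti.ku) (ˈtu:g.mo).
Foot heads (stressed positions): 1, 3, 5.
End Rule Rightmost: primary stress on the rightmost head = syllable 5.
Secondary stress on 1, 3: ˌto:.mi.ˌti.ku.ˈtu:g.mo.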